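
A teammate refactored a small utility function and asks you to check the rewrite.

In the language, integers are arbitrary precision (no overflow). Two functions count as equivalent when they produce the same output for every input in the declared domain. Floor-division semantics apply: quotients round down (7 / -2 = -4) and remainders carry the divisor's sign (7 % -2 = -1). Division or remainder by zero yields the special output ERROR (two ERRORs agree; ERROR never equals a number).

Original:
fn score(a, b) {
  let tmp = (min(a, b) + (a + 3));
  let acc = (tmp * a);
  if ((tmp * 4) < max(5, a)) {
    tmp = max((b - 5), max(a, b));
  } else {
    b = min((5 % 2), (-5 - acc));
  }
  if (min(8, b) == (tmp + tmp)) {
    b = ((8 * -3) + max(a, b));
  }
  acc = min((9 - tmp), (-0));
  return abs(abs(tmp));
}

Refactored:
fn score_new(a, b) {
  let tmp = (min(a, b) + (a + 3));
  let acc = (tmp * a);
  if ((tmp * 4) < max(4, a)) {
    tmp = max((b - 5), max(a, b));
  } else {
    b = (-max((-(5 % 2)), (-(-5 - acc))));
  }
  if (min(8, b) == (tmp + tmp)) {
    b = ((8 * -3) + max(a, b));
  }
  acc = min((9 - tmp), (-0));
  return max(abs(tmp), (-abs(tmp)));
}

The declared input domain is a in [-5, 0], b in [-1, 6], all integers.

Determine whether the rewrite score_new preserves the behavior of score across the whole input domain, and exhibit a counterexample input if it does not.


The rewrite breaks on a=-1, b=0, where the results are 0 and 1.
score: tmp = 1; acc = -1; ((tmp * 4) < max(5, a)) -> true; tmp = 0; (min(8, b) == (tmp + tmp)) -> true; b = -24; acc = 0; return 0
score_new: tmp = 1; acc = -1; ((tmp * 4) < max(4, a)) -> false; b = -4; (min(8, b) == (tmp + tmp)) -> false; acc = 0; return 1
verdict: not equivalent; witness: a=-1, b=0


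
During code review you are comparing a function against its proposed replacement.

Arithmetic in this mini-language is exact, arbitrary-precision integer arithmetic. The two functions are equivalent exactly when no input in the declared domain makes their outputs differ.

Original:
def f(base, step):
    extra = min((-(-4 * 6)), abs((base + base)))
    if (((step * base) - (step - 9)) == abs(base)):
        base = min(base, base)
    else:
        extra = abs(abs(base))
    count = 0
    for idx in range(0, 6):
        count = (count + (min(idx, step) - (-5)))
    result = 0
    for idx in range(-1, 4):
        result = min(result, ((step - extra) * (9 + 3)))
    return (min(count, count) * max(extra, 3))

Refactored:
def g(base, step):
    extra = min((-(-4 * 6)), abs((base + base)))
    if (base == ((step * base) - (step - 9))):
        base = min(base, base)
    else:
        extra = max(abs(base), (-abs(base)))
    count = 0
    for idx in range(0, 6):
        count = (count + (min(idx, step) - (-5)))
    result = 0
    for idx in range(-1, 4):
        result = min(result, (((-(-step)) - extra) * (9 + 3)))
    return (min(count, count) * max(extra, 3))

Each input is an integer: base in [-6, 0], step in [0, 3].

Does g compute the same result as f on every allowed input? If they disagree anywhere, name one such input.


base=-4, step=1 yields 280 from f but 140 from g.
verdict: not equivalent; witness: base=-4, step=1


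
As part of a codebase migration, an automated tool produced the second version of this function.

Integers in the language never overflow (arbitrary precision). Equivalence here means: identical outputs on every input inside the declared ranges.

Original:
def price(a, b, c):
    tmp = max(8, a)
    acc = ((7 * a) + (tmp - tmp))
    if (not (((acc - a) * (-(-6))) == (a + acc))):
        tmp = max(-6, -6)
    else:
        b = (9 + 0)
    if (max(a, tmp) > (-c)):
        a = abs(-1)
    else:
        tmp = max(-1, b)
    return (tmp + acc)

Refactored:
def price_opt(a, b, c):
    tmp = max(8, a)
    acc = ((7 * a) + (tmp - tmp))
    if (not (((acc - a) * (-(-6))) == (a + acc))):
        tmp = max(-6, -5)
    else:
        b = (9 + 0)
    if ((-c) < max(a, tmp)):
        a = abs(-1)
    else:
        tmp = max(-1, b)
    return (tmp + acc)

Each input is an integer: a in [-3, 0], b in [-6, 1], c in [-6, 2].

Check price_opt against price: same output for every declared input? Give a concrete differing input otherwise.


These are not equivalent — on a=-1, b=-6, c=2 the outputs split (-13 vs -12).
price: tmp becomes 8; next acc becomes -7; next (not (((acc - a) * (-(-6))) == (a + acc))) evaluates to true; next tmp becomes -6; next (max(a, tmp) > (-c)) evaluates to true; next a becomes 1; next final value -13
price_opt: tmp becomes 8; next acc becomes -7; next (not (((acc - a) * (-(-6))) == (a + acc))) evaluates to true; next tmp becomes -5; next ((-c) < max(a, tmp)) evaluates to true; next a becomes 1; next final value -12
verdict: not equivalent; witness: a=-1, b=-6, c=2


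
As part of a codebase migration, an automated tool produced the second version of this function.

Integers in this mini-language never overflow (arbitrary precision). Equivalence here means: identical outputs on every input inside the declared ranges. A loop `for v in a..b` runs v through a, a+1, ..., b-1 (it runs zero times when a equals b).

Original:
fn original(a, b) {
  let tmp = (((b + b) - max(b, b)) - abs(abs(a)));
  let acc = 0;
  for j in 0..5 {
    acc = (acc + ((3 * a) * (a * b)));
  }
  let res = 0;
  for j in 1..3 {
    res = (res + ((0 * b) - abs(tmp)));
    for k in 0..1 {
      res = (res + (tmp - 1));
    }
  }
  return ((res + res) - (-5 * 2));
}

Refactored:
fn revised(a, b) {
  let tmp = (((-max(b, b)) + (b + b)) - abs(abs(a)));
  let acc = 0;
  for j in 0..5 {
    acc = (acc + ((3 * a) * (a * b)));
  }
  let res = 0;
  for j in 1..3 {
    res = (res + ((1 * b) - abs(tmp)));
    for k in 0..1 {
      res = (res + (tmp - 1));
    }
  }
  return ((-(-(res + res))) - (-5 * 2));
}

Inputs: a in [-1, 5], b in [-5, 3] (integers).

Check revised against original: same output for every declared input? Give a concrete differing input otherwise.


These are not equivalent — on a=-1, b=-5 the outputs split (-42 vs -62).
original: tmp becomes -6; next acc becomes 0; next at j=0:; next acc becomes -15; next at j=1:; next acc becomes -30; next at j=2:; next acc becomes -45; next at j=3:; next acc becomes -60; next at j=4:; next acc becomes -75; next res becomes 0; next at j=1:; next res becomes -6; next at k=0:; next res becomes -13; next at j=2:; next res becomes -19; next at k=0:; next res becomes -26; next final value -42
revised: tmp becomes -6; next acc becomes 0; next at j=0:; next acc becomes -15; next at j=1:; next acc becomes -30; next at j=2:; next acc becomes -45; next at j=3:; next acc becomes -60; next at j=4:; next acc becomes -75; next res becomes 0; next at j=1:; next res becomes -11; next at k=0:; next res becomes -18; next at j=2:; next res becomes -29; next at k=0:; next res becomes -36; next final value -62
verdict: not equivalent; witness: a=-1, b=-5


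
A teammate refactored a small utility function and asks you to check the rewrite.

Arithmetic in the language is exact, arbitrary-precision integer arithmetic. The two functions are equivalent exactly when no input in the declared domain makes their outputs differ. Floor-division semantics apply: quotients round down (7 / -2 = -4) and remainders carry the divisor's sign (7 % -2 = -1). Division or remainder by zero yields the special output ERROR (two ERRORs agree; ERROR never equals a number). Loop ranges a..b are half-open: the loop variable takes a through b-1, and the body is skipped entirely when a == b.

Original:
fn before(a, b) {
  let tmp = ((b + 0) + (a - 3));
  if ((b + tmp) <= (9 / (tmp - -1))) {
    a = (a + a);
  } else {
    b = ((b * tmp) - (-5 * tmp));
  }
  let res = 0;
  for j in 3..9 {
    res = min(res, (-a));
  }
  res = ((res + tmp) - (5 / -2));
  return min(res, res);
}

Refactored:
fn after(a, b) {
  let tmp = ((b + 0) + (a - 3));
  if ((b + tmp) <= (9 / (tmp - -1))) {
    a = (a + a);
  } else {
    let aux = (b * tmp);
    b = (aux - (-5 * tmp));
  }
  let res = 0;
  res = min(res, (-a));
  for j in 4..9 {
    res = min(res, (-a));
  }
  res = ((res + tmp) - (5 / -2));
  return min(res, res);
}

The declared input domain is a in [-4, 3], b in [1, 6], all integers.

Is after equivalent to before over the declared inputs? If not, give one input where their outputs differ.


Comparing the listings, the differences include: local variable names differ, plus statement counts differ, plus loop structure differs, plus min/max/abs usage differs.
As a probe, take a=-4, b=1: before runs tmp=-6, then ((b + tmp) <= (9 / (tmp - -1))) is true, then a=-8, then res=0, then (j=3), then res=0, then (j=4), then res=0, then (j=5), then res=0, then (j=6), then res=0, then (j=7), then res=0, then (j=8), then res=0, then res=-3, then returns -3; after runs tmp=-6, then ((b + tmp) <= (9 / (tmp - -1))) is true, then a=-8, then res=0, then res=0, then (j=4), then res=0, then (j=5), then res=0, then (j=6), then res=0, then (j=7), then res=0, then (j=8), then res=0, then res=-3, then returns -3; both end at -3.
Sweeping the whole domain (48 inputs) finds no disagreement.
verdict: equivalent


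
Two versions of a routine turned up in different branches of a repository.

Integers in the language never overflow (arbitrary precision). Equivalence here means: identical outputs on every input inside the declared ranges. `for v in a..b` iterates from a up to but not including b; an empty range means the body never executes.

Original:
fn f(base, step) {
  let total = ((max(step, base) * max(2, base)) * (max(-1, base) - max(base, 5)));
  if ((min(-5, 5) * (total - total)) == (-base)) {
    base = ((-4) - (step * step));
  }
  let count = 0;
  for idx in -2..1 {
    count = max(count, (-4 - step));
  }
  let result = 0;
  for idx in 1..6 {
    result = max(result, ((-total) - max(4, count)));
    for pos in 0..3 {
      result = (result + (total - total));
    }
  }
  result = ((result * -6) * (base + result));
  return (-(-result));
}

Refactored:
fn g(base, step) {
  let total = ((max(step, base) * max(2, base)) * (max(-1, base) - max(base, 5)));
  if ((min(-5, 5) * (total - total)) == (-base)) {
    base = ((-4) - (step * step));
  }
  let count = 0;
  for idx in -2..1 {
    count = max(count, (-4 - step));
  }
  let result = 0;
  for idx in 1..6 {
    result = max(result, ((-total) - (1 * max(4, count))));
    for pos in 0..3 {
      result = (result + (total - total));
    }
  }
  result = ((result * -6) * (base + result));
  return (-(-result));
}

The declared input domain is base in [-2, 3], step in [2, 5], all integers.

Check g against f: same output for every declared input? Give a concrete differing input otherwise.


This is a faithful refactor — constant usage differs, arithmetic usage differs, but the computed results match everywhere.
Spot check at base=1, step=4 — f: total = -32; ((min(-5, 5) * (total - total)) == (-base)) -> false; count = 0; [idx=-2]; count = 0; [idx=-1]; count = 0; [idx=0]; count = 0; result = 0; [idx=1]; result = 28; [pos=0]; result = 28; [pos=1]; result = 28; [pos=2]; result = 28; [idx=2]; result = 28; [pos=0]; result = 28; [pos=1]; result = 28; [pos=2]; result = 28; [idx=3]; result = 28; [pos=0]; result = 28; [pos=1]; result = 28; [pos=2]; result = 28; [idx=4]; result = 28; [pos=0]; result = 28; [pos=1]; result = 28; [pos=2]; result = 28; [idx=5]; result = 28; [pos=0]; result = 28; [pos=1]; result = 28; [pos=2]; result = 28; result = -4872; return -4872. g: total = -32; ((min(-5, 5) * (total - total)) == (-base)) -> false; count = 0; [idx=-2]; count = 0; [idx=-1]; count = 0; [idx=0]; count = 0; result = 0; [idx=1]; result = 28; [pos=0]; result = 28; [pos=1]; result = 28; [pos=2]; result = 28; [idx=2]; result = 28; [pos=0]; result = 28; [pos=1]; result = 28; [pos=2]; result = 28; [idx=3]; result = 28; [pos=0]; result = 28; [pos=1]; result = 28; [pos=2]; result = 28; [idx=4]; result = 28; [pos=0]; result = 28; [pos=1]; result = 28; [pos=2]; result = 28; [idx=5]; result = 28; [pos=0]; result = 28; [pos=1]; result = 28; [pos=2]; result = 28; result = -4872; return -4872. Both give -4872.
Sweeping the whole domain (24 inputs) finds no disagreement.
verdict: equivalent


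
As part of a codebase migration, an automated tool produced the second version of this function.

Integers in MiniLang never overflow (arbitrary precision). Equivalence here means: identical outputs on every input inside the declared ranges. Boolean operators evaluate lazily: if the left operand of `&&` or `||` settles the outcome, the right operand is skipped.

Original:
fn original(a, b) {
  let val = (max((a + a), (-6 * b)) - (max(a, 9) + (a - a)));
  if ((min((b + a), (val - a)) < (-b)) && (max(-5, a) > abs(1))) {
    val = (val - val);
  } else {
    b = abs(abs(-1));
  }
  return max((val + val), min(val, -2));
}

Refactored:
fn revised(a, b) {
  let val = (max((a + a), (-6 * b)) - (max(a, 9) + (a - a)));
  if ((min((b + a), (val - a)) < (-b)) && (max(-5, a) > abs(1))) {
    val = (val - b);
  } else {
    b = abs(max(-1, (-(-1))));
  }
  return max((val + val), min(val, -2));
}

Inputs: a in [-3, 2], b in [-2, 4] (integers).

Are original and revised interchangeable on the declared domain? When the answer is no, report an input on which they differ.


Input a=2, b=-2: 0 from original versus 10 from revised.
verdict: not equivalent; witness: a=2, b=-2


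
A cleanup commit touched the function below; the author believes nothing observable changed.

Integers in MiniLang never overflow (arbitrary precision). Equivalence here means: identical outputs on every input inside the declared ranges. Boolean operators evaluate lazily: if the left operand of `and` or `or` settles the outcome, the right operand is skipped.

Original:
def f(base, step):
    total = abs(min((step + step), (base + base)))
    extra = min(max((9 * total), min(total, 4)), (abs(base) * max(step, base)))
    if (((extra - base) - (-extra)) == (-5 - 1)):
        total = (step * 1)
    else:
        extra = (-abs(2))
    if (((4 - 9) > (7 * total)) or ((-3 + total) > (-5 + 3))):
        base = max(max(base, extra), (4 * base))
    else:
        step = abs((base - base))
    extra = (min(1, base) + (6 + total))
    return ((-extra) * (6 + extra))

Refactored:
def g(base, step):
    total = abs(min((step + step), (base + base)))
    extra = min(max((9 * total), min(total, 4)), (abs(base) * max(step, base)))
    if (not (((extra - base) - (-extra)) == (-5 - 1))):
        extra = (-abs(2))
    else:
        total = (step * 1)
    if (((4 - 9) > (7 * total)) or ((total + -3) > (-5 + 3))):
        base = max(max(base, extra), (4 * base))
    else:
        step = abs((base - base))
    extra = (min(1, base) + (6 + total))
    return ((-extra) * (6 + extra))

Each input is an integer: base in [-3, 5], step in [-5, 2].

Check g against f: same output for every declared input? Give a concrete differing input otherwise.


This is a faithful refactor — boolean connective usage differs, but the computed results match everywhere.
Tracing base=4, step=0: f: total = 0; extra = 0; (((extra - base) - (-extra)) == (-5 - 1)) -> false; extra = -2; (((4 - 9) > (7 * total)) or ((-3 + total) > (-5 + 3))) -> false; step = 0; extra = 7; return -91 | g: total = 0; extra = 0; (not (((extra - base) - (-extra)) == (-5 - 1))) -> true; extra = -2; (((4 - 9) > (7 * total)) or ((total + -3) > (-5 + 3))) -> false; step = 0; extra = 7; return -91 — matching result -91.
Across all 72 domain points the two functions coincide.
verdict: equivalent


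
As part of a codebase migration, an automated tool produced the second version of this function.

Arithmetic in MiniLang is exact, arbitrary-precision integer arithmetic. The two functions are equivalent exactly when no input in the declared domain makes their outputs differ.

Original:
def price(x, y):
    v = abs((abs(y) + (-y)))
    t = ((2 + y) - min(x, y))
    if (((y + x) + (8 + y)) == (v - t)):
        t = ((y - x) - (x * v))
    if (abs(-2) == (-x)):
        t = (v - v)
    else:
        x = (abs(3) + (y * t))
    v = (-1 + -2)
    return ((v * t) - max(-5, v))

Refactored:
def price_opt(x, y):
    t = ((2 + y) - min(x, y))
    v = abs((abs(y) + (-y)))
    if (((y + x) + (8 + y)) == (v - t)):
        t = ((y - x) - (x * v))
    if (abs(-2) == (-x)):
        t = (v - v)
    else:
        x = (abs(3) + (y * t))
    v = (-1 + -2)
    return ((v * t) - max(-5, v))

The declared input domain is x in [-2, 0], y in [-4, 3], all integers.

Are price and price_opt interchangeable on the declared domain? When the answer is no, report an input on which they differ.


Side by side, the visible changes include: same computation, different form.
One worked example (x=0, y=1) — price: v = 0; t = 3; (((y + x) + (8 + y)) == (v - t)) -> false; (abs(-2) == (-x)) -> false; x = 6; v = -3; return -6; price_opt: t = 3; v = 0; (((y + x) + (8 + y)) == (v - t)) -> false; (abs(-2) == (-x)) -> false; x = 6; v = -3; return -6; agreement on -6.
Every one of the 24 inputs gives matching results.
verdict: equivalent


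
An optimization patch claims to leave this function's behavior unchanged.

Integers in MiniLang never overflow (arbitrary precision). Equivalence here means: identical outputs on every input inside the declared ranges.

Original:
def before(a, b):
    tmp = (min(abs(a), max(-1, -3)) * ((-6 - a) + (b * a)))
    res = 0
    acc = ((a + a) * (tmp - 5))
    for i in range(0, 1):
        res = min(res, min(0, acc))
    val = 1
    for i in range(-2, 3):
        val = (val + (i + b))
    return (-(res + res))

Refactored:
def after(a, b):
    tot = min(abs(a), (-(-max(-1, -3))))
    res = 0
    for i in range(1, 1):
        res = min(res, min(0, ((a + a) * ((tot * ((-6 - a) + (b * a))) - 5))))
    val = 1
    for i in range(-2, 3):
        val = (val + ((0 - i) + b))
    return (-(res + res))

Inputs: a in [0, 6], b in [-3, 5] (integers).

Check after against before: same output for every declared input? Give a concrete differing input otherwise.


Run the pair on a=1, b=3.
before: tmp=4, then res=0, then acc=-2, then (i=0), then res=-2, then val=1, then (i=-2), then val=2, then (i=-1), then val=4, then (i=0), then val=7, then (i=1), then val=11, then (i=2), then val=16, then returns 4
after: tot=-1, then res=0, then the loop over i runs zero times, then val=1, then (i=-2), then val=6, then (i=-1), then val=10, then (i=0), then val=13, then (i=1), then val=15, then (i=2), then val=16, then returns 0
4 != 0, so the rewrite changes behavior.
verdict: not equivalent; witness: a=1, b=3


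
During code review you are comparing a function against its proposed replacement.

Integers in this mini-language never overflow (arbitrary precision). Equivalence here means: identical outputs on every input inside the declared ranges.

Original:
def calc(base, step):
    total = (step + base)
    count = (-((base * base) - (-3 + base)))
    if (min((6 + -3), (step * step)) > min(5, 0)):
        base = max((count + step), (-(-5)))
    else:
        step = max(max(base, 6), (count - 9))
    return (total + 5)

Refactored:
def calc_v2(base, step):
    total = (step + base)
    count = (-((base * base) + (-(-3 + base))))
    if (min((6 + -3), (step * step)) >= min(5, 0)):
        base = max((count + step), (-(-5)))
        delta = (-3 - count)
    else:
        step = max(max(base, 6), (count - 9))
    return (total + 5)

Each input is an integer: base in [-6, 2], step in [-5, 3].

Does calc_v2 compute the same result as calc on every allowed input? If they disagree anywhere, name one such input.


Equivalent. The one real change (`(min((6 + -3), (step * step)) > min(5, 0))` became `(min((6 + -3), (step * step)) >= min(5, 0))`) has no effect anywhere in the declared ranges.
An exhaustive pass over the 81 declared inputs shows identical outputs.
Spot check at base=2, step=0 — calc: total := 2 | count := -5 | (min((6 + -3), (step * step)) > min(5, 0)): false | step := 6 | result 7. calc_v2: total := 2 | count := -5 | (min((6 + -3), (step * step)) >= min(5, 0)): true | base := 5 | delta := 2 | result 7. Both give 7.
verdict: equivalent


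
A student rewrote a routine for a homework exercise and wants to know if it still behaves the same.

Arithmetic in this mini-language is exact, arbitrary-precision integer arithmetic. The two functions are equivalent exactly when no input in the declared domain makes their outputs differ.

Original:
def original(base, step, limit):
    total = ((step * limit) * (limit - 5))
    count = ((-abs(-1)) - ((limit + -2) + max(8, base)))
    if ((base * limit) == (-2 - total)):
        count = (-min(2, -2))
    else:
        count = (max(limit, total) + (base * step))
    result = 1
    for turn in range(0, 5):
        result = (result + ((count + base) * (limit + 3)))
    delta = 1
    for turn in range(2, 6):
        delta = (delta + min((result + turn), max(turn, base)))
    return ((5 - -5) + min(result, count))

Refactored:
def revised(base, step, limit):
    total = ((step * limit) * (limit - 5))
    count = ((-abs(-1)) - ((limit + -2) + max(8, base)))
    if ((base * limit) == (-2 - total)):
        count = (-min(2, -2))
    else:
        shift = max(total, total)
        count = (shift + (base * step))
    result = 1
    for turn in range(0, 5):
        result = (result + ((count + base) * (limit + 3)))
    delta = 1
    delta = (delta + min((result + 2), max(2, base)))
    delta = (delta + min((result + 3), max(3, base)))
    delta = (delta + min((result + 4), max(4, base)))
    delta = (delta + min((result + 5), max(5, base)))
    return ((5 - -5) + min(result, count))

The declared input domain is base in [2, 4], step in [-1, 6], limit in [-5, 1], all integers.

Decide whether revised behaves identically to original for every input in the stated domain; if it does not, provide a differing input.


On input base=2, step=-1, limit=-5, original returns 3 while revised returns -42.
verdict: not equivalent; witness: base=2, step=-1, limit=-5


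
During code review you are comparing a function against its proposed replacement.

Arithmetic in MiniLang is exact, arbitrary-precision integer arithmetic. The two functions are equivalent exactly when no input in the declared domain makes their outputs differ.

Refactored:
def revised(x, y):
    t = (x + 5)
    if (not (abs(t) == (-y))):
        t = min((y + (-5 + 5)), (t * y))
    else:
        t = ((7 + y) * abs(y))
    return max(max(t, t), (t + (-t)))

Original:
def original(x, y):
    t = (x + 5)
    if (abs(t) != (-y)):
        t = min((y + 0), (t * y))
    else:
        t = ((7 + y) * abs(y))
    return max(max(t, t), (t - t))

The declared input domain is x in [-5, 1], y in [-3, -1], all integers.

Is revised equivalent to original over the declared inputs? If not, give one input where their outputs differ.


The two are interchangeable: boolean connective usage differs, arithmetic usage differs, comparison usage differs, constant usage differs, and every declared input agrees.
As a probe, take x=0, y=-1: original runs t = 5; (abs(t) != (-y)) -> true; t = -5; return 0; revised runs t = 5; (not (abs(t) == (-y))) -> true; t = -5; return 0; both end at 0.
Checked all 21 inputs in the declared domain: the outputs agree on every one.
verdict: equivalent


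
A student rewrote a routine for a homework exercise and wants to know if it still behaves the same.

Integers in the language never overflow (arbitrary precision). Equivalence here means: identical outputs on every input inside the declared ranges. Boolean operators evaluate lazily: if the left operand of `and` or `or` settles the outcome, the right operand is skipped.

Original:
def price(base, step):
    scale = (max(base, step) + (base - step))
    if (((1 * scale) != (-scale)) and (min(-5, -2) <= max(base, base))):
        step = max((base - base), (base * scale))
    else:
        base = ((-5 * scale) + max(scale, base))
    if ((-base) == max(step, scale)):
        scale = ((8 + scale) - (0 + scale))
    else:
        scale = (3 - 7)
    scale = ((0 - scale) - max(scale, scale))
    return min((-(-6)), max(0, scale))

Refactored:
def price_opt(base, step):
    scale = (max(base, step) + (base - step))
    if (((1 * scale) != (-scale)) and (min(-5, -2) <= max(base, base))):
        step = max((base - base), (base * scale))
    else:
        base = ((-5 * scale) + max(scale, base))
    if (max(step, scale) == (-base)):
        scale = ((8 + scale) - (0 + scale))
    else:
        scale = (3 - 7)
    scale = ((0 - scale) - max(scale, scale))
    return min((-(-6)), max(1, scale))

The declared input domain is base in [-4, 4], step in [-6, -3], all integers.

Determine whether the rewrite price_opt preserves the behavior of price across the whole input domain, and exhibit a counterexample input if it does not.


Try base=-3, step=-6.
price: scale := 0 | (((1 * scale) != (-scale)) and (min(-5, -2) <= max(base, base))): false | base := 0 | ((-base) == max(step, scale)): true | scale := 8 | scale := -16 | result 0
price_opt: scale := 0 | (((1 * scale) != (-scale)) and (min(-5, -2) <= max(base, base))): false | base := 0 | (max(step, scale) == (-base)): true | scale := 8 | scale := -16 | result 1
0 and 1 differ, so these are not the same function on this domain.
verdict: not equivalent; witness: base=-3, step=-6


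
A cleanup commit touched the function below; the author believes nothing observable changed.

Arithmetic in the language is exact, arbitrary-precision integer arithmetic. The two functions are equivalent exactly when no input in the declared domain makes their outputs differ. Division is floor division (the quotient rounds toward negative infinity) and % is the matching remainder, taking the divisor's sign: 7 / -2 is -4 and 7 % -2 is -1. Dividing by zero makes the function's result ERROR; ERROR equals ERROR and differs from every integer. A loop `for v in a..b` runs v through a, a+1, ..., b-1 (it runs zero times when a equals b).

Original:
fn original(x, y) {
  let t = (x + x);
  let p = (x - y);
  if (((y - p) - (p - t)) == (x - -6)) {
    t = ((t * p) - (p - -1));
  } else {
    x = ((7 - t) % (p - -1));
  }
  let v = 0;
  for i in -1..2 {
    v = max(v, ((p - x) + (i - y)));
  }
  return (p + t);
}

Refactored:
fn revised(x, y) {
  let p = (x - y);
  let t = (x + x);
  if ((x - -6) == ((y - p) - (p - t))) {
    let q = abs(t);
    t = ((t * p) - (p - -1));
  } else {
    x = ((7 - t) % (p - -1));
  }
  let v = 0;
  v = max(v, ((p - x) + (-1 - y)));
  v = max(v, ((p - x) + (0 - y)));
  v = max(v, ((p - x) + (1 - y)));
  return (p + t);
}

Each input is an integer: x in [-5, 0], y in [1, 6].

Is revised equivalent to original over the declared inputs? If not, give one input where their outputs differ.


The two versions differ — the changes include local variable names differ; also arithmetic usage differs; also statement counts differ; also min/max/abs usage differs; also constant usage differs; also loop structure differs.
As a probe, take x=-2, y=4: original runs t = -4; p = -6; (((y - p) - (p - t)) == (x - -6)) -> false; x = -4; v = 0; [i=-1]; v = 0; [i=0]; v = 0; [i=1]; v = 0; return -10; revised runs p = -6; t = -4; ((x - -6) == ((y - p) - (p - t))) -> false; x = -4; v = 0; v = 0; v = 0; v = 0; return -10; both end at -10.
Checked all 36 inputs in the declared domain: the outputs agree on every one.
verdict: equivalent


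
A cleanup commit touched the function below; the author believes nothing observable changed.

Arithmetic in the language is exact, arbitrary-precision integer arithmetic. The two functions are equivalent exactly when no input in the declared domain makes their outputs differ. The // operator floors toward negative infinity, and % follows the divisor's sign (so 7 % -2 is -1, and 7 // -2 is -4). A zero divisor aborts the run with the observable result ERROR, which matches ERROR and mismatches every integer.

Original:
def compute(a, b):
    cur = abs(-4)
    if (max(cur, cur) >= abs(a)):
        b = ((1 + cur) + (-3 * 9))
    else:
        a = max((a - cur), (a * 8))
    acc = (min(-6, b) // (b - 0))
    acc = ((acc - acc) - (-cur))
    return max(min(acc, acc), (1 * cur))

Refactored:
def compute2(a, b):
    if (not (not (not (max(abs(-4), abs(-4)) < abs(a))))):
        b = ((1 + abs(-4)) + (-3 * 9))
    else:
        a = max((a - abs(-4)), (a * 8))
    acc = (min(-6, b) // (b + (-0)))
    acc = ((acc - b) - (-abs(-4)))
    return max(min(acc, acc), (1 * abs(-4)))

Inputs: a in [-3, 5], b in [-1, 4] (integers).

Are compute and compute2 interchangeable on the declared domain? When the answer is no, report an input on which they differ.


There is a counterexample at a=-3, b=-1: 4 on one side, 27 on the other.
compute: cur becomes 4; next (max(cur, cur) >= abs(a)) evaluates to true; next b becomes -22; next acc becomes 1; next acc becomes 4; next final value 4
compute2: (not (not (not (max(abs(-4), abs(-4)) < abs(a))))) evaluates to true; next b becomes -22; next acc becomes 1; next acc becomes 27; next final value 27
verdict: not equivalent; witness: a=-3, b=-1


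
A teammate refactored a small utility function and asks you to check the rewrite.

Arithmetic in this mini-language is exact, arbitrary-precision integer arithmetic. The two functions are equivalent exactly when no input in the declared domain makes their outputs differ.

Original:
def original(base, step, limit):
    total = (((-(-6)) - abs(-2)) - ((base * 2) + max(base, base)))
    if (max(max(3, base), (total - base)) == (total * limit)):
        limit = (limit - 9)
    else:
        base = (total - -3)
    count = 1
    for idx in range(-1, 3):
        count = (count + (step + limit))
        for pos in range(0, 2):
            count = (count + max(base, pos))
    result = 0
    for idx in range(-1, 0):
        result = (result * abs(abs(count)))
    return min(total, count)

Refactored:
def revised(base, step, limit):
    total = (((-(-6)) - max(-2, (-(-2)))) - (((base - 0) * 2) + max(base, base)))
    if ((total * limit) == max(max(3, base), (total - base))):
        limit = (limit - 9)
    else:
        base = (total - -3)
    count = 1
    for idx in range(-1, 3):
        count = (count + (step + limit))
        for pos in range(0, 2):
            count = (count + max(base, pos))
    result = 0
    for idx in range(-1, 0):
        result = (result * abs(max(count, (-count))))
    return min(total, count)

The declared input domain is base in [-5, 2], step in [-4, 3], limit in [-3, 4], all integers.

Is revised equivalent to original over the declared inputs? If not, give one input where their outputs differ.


Comparing the listings, the differences include: constant usage differs; and arithmetic usage differs; and min/max/abs usage differs.
One worked example (base=-4, step=2, limit=-1) — original: total becomes 16; next (max(max(3, base), (total - base)) == (total * limit)) evaluates to false; next base becomes 19; next count becomes 1; next at idx=-1:; next count becomes 2; next at pos=0:; next count becomes 21; next at pos=1:; next count becomes 40; next at idx=0:; next count becomes 41; next at pos=0:; next count becomes 60; next at pos=1:; next count becomes 79; next at idx=1:; next count becomes 80; next at pos=0:; next count becomes 99; next at pos=1:; next count becomes 118; next at idx=2:; next count becomes 119; next at pos=0:; next count becomes 138; next at pos=1:; next count becomes 157; next result becomes 0; next at idx=-1:; next result becomes 0; next final value 16; revised: total becomes 16; next ((total * limit) == max(max(3, base), (total - base))) evaluates to false; next base becomes 19; next count becomes 1; next at idx=-1:; next count becomes 2; next at pos=0:; next count becomes 21; next at pos=1:; next count becomes 40; next at idx=0:; next count becomes 41; next at pos=0:; next count becomes 60; next at pos=1:; next count becomes 79; next at idx=1:; next count becomes 80; next at pos=0:; next count becomes 99; next at pos=1:; next count becomes 118; next at idx=2:; next count becomes 119; next at pos=0:; next count becomes 138; next at pos=1:; next count becomes 157; next result becomes 0; next at idx=-1:; next result becomes 0; next final value 16; agreement on 16.
An exhaustive pass over the 512 declared inputs shows identical outputs.
verdict: equivalent


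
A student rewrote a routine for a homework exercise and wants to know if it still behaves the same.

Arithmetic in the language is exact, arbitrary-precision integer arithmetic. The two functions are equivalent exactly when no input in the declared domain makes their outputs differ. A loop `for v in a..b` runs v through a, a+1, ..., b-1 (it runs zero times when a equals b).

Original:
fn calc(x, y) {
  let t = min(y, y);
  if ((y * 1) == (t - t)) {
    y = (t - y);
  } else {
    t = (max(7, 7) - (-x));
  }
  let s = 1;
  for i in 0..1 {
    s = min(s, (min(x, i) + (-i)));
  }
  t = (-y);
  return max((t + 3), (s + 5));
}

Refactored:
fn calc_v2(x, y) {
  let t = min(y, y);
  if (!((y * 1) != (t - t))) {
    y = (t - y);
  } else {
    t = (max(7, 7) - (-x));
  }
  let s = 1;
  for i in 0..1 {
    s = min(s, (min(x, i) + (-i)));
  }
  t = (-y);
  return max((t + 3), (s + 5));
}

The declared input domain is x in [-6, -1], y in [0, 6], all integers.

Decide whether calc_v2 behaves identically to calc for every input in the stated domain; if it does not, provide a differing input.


This is a faithful refactor — boolean connective usage differs, comparison usage differs, but the computed results match everywhere.
Spot check at x=-1, y=1 — calc: t := 1 | ((y * 1) == (t - t)): false | t := 6 | s := 1 | iter i=0: | s := -1 | t := -1 | result 4. calc_v2: t := 1 | (!((y * 1) != (t - t))): false | t := 6 | s := 1 | iter i=0: | s := -1 | t := -1 | result 4. Both give 4.
Checked all 42 inputs in the declared domain: the outputs agree on every one.
verdict: equivalent


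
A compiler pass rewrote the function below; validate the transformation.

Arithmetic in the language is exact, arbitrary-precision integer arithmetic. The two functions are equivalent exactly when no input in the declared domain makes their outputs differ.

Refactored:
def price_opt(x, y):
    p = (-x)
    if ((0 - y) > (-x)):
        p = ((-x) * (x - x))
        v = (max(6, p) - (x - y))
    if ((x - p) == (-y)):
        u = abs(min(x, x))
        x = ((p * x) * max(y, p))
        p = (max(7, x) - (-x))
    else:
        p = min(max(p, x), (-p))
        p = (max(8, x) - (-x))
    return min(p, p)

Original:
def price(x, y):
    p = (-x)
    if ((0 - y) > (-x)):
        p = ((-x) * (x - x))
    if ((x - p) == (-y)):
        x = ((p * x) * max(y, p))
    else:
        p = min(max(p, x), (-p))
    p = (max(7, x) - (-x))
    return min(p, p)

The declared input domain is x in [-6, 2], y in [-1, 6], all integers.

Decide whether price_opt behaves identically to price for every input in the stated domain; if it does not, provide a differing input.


Take x=-6, y=-1.
price: p becomes 6; next ((0 - y) > (-x)) evaluates to false; next ((x - p) == (-y)) evaluates to false; next p becomes -6; next p becomes 1; next final value 1
price_opt: p becomes 6; next ((0 - y) > (-x)) evaluates to false; next ((x - p) == (-y)) evaluates to false; next p becomes -6; next p becomes 2; next final value 2
1 vs 2 — the two versions disagree here.
verdict: not equivalent; witness: x=-6, y=-1


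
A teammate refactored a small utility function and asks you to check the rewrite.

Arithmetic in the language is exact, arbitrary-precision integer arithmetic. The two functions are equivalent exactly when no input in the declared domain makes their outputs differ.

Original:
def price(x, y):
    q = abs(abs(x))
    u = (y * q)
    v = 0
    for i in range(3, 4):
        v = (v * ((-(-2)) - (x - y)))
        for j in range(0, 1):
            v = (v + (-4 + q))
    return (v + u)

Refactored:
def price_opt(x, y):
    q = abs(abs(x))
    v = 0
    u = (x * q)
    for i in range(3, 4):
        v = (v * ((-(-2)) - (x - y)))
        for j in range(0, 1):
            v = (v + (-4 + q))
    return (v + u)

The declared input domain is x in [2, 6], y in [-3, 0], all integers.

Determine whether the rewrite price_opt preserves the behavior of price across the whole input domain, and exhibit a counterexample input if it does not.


Take x=2, y=-3.
price: q=2, then u=-6, then v=0, then (i=3), then v=0, then (j=0), then v=-2, then returns -8
price_opt: q=2, then v=0, then u=4, then (i=3), then v=0, then (j=0), then v=-2, then returns 2
-8 against 2: the behavior changed.
verdict: not equivalent; witness: x=2, y=-3


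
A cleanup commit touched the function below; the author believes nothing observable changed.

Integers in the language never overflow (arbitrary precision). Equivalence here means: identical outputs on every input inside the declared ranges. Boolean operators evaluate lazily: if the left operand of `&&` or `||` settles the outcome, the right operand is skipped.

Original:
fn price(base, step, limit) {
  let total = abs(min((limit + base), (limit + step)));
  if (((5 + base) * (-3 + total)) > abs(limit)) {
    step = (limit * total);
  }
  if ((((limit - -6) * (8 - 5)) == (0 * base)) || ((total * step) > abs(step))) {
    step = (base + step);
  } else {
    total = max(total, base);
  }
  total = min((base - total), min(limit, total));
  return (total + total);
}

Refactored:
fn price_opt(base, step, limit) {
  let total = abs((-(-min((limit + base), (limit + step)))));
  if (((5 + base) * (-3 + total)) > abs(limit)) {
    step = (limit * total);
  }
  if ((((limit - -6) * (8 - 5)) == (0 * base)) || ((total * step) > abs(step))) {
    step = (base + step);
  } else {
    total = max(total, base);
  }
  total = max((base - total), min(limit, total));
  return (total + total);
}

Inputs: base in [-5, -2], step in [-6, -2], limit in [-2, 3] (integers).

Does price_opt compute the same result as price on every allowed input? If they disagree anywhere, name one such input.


The rewrite breaks on base=-5, step=-6, limit=-2, where the results are -26 and -4.
price: total=8, then (((5 + base) * (-3 + total)) > abs(limit)) is false, then ((((limit - -6) * (8 - 5)) == (0 * base)) || ((total * step) > abs(step))) is false, then total=8, then total=-13, then returns -26
price_opt: total=8, then (((5 + base) * (-3 + total)) > abs(limit)) is false, then ((((limit - -6) * (8 - 5)) == (0 * base)) || ((total * step) > abs(step))) is false, then total=8, then total=-2, then returns -4
verdict: not equivalent; witness: base=-5, step=-6, limit=-2


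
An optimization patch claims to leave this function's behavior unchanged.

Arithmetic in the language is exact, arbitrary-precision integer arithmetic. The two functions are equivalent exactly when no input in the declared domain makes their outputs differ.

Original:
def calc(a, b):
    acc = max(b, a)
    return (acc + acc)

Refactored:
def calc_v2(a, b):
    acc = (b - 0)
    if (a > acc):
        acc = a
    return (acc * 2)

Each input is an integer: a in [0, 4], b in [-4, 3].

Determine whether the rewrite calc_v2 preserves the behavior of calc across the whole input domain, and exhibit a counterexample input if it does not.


The two are interchangeable: branching structure differs; also comparison usage differs; also statement counts differ; also arithmetic usage differs; also min/max/abs usage differs; also constant usage differs, and every declared input agrees.
One worked example (a=0, b=2) — calc: acc=2, then returns 4; calc_v2: acc=2, then (a > acc) is false, then returns 4; agreement on 4.
An exhaustive pass over the 40 declared inputs shows identical outputs.
verdict: equivalent


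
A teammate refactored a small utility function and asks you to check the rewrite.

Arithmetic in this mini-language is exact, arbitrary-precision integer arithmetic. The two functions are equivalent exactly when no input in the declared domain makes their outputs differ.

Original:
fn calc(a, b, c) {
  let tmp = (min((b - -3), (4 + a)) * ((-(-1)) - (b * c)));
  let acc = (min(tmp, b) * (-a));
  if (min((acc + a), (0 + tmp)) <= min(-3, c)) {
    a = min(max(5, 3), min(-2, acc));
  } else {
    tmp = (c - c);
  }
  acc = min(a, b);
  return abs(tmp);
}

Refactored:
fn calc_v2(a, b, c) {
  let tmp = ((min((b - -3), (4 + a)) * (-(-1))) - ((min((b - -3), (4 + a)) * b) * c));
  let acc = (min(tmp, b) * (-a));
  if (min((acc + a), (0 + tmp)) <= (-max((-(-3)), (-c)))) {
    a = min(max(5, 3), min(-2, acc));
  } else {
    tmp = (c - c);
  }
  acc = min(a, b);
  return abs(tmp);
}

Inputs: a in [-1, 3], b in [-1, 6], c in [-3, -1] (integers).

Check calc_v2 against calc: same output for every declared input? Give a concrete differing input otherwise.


This is a faithful refactor — constant usage differs, arithmetic usage differs, min/max/abs usage differs, but the computed results match everywhere.
Spot check at a=3, b=1, c=-1 — calc: tmp := 8 | acc := -3 | (min((acc + a), (0 + tmp)) <= min(-3, c)): false | tmp := 0 | acc := 1 | result 0. calc_v2: tmp := 8 | acc := -3 | (min((acc + a), (0 + tmp)) <= (-max((-(-3)), (-c)))): false | tmp := 0 | acc := 1 | result 0. Both give 0.
Every one of the 120 inputs gives matching results.
verdict: equivalent
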